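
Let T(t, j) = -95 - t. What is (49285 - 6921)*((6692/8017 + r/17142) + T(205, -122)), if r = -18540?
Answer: -291338252615704/22904569 ≈ -1.2720e+7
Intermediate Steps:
(49285 - 6921)*((6692/8017 + r/17142) + T(205, -122)) = (49285 - 6921)*((6692/8017 - 18540/17142) + (-95 - 1*205)) = 42364*((6692*(1/8017) - 18540*1/17142) + (-95 - 205)) = 42364*((6692/8017 - 3090/2857) - 300) = 42364*(-5653486/22904569 - 300) = 42364*(-6877024186/22904569) = -291338252615704/22904569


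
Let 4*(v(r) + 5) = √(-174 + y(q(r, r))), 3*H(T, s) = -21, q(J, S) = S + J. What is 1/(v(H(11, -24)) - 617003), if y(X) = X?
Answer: -2468032/1522795488303 - 2*I*√47/1522795488303 ≈ -1.6207e-6 - 9.004e-12*I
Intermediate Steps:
q(J, S) = J + S
H(T, s) = -7 (H(T, s) = (⅓)*(-21) = -7)
v(r) = -5 + √(-174 + 2*r)/4 (v(r) = -5 + √(-174 + (r + r))/4 = -5 + √(-174 + 2*r)/4)
1/(v(H(11, -24)) - 617003) = 1/((-5 + √(-174 + 2*(-7))/4) - 617003) = 1/((-5 + √(-174 - 14)/4) - 617003) = 1/((-5 + √(-188)/4) - 617003) = 1/((-5 + (2*I*√47)/4) - 617003) = 1/((-5 + I*√47/2) - 617003) = 1/(-617008 + I*√47/2)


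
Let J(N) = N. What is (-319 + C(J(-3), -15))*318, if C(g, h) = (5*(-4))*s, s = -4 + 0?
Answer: -76002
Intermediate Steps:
s = -4
C(g, h) = 80 (C(g, h) = (5*(-4))*(-4) = -20*(-4) = 80)
(-319 + C(J(-3), -15))*318 = (-319 + 80)*318 = -239*318 = -76002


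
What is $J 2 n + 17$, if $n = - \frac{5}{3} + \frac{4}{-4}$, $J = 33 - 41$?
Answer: $\frac{179}{3} \approx 59.667$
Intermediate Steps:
$J = -8$ ($J = 33 - 41 = -8$)
$n = - \frac{8}{3}$ ($n = \left(-5\right) \frac{1}{3} + 4 \left(- \frac{1}{4}\right) = - \frac{5}{3} - 1 = - \frac{8}{3} \approx -2.6667$)
$J 2 n + 17 = - 8 \cdot 2 \left(- \frac{8}{3}\right) + 17 = \left(-8\right) \left(- \frac{16}{3}\right) + 17 = \frac{128}{3} + 17 = \frac{179}{3}$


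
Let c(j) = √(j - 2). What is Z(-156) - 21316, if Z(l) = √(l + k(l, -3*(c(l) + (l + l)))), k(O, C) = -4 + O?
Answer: -21316 + 2*I*√79 ≈ -21316.0 + 17.776*I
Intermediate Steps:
c(j) = √(-2 + j)
Z(l) = √(-4 + 2*l) (Z(l) = √(l + (-4 + l)) = √(-4 + 2*l))
Z(-156) - 21316 = √(-4 + 2*(-156)) - 21316 = √(-4 - 312) - 21316 = √(-316) - 21316 = 2*I*√79 - 21316 = -21316 + 2*I*√79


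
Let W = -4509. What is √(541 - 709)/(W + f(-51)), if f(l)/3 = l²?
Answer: I*√42/1647 ≈ 0.0039349*I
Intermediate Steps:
f(l) = 3*l²
√(541 - 709)/(W + f(-51)) = √(541 - 709)/(-4509 + 3*(-51)²) = √(-168)/(-4509 + 3*2601) = (2*I*√42)/(-4509 + 7803) = (2*I*√42)/3294 = (2*I*√42)*(1/3294) = I*√42/1647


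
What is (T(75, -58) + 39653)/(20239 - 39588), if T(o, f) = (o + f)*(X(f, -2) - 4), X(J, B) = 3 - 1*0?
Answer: -39636/19349 ≈ -2.0485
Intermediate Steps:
X(J, B) = 3 (X(J, B) = 3 + 0 = 3)
T(o, f) = -f - o (T(o, f) = (o + f)*(3 - 4) = (f + o)*(-1) = -f - o)
(T(75, -58) + 39653)/(20239 - 39588) = ((-1*(-58) - 1*75) + 39653)/(20239 - 39588) = ((58 - 75) + 39653)/(-19349) = (-17 + 39653)*(-1/19349) = 39636*(-1/19349) = -39636/19349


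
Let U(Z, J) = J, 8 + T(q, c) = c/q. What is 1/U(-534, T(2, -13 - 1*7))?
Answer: -1/18 ≈ -0.055556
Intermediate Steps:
T(q, c) = -8 + c/q
1/U(-534, T(2, -13 - 1*7)) = 1/(-8 + (-13 - 1*7)/2) = 1/(-8 + (-13 - 7)*(1/2)) = 1/(-8 - 20*1/2) = 1/(-8 - 10) = 1/(-18) = -1/18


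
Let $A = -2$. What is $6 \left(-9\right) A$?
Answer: $108$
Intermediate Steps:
$6 \left(-9\right) A = 6 \left(-9\right) \left(-2\right) = \left(-54\right) \left(-2\right) = 108$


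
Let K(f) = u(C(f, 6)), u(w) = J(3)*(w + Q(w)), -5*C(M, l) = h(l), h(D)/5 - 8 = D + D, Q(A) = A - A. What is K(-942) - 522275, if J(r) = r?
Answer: -522335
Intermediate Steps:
Q(A) = 0
h(D) = 40 + 10*D (h(D) = 40 + 5*(D + D) = 40 + 5*(2*D) = 40 + 10*D)
C(M, l) = -8 - 2*l (C(M, l) = -(40 + 10*l)/5 = -8 - 2*l)
u(w) = 3*w (u(w) = 3*(w + 0) = 3*w)
K(f) = -60 (K(f) = 3*(-8 - 2*6) = 3*(-8 - 12) = 3*(-20) = -60)
K(-942) - 522275 = -60 - 522275 = -522335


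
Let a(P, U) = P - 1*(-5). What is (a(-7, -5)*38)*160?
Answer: -12160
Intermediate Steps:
a(P, U) = 5 + P (a(P, U) = P + 5 = 5 + P)
(a(-7, -5)*38)*160 = ((5 - 7)*38)*160 = -2*38*160 = -76*160 = -12160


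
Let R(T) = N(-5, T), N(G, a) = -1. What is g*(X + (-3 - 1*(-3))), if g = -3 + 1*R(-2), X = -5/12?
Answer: 5/3 ≈ 1.6667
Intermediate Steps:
R(T) = -1
X = -5/12 (X = -5*1/12 = -5/12 ≈ -0.41667)
g = -4 (g = -3 + 1*(-1) = -3 - 1 = -4)
g*(X + (-3 - 1*(-3))) = -4*(-5/12 + (-3 - 1*(-3))) = -4*(-5/12 + (-3 + 3)) = -4*(-5/12 + 0) = -4*(-5/12) = 5/3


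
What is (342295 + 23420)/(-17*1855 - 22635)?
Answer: -73143/10834 ≈ -6.7512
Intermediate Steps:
(342295 + 23420)/(-17*1855 - 22635) = 365715/(-31535 - 22635) = 365715/(-54170) = 365715*(-1/54170) = -73143/10834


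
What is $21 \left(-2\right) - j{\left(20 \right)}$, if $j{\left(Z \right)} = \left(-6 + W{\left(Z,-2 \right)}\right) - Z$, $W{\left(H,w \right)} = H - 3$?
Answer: $-33$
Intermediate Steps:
$W{\left(H,w \right)} = -3 + H$
$j{\left(Z \right)} = -9$ ($j{\left(Z \right)} = \left(-6 + \left(-3 + Z\right)\right) - Z = \left(-9 + Z\right) - Z = -9$)
$21 \left(-2\right) - j{\left(20 \right)} = 21 \left(-2\right) - -9 = -42 + 9 = -33$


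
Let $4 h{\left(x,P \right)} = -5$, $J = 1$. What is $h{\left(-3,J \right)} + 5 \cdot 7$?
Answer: $\frac{135}{4} \approx 33.75$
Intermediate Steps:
$h{\left(x,P \right)} = - \frac{5}{4}$ ($h{\left(x,P \right)} = \frac{1}{4} \left(-5\right) = - \frac{5}{4}$)
$h{\left(-3,J \right)} + 5 \cdot 7 = - \frac{5}{4} + 5 \cdot 7 = - \frac{5}{4} + 35 = \frac{135}{4}$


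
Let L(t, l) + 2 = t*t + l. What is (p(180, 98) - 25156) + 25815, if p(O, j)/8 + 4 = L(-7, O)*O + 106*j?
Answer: 410611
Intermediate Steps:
L(t, l) = -2 + l + t² (L(t, l) = -2 + (t*t + l) = -2 + (t² + l) = -2 + (l + t²) = -2 + l + t²)
p(O, j) = -32 + 848*j + 8*O*(47 + O) (p(O, j) = -32 + 8*((-2 + O + (-7)²)*O + 106*j) = -32 + 8*((-2 + O + 49)*O + 106*j) = -32 + 8*((47 + O)*O + 106*j) = -32 + 8*(O*(47 + O) + 106*j) = -32 + 8*(106*j + O*(47 + O)) = -32 + (848*j + 8*O*(47 + O)) = -32 + 848*j + 8*O*(47 + O))
(p(180, 98) - 25156) + 25815 = ((-32 + 848*98 + 8*180*(47 + 180)) - 25156) + 25815 = ((-32 + 83104 + 8*180*227) - 25156) + 25815 = ((-32 + 83104 + 326880) - 25156) + 25815 = (409952 - 25156) + 25815 = 384796 + 25815 = 410611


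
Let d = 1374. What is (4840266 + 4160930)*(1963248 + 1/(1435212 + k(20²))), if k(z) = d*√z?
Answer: 6462019689654191483/365673 ≈ 1.7672e+13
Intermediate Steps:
k(z) = 1374*√z
(4840266 + 4160930)*(1963248 + 1/(1435212 + k(20²))) = (4840266 + 4160930)*(1963248 + 1/(1435212 + 1374*√(20²))) = 9001196*(1963248 + 1/(1435212 + 1374*√400)) = 9001196*(1963248 + 1/(1435212 + 1374*20)) = 9001196*(1963248 + 1/(1435212 + 27480)) = 9001196*(1963248 + 1/1462692) = 9001196*(2871627143617/1462692) = 6462019689654191483/365673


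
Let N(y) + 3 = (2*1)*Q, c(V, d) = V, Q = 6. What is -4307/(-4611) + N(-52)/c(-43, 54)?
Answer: 143702/198273 ≈ 0.72477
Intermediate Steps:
N(y) = 9 (N(y) = -3 + (2*1)*6 = -3 + 2*6 = -3 + 12 = 9)
-4307/(-4611) + N(-52)/c(-43, 54) = -4307/(-4611) + 9/(-43) = -4307*(-1/4611) + 9*(-1/43) = 4307/4611 - 9/43 = 143702/198273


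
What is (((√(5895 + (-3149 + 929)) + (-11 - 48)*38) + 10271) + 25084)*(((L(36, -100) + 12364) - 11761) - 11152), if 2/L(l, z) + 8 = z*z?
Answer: -1745147915739/4996 - 1844598105*√3/4996 ≈ -3.4995e+8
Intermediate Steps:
L(l, z) = 2/(-8 + z²) (L(l, z) = 2/(-8 + z*z) = 2/(-8 + z²))
(((√(5895 + (-3149 + 929)) + (-11 - 48)*38) + 10271) + 25084)*(((L(36, -100) + 12364) - 11761) - 11152) = (((√(5895 + (-3149 + 929)) + (-11 - 48)*38) + 10271) + 25084)*(((2/(-8 + (-100)²) + 12364) - 11761) - 11152) = (((√(5895 - 2220) - 59*38) + 10271) + 25084)*(((2/(-8 + 10000) + 12364) - 11761) - 11152) = (((√3675 - 2242) + 10271) + 25084)*(((2/9992 + 12364) - 11761) - 11152) = (((35*√3 - 2242) + 10271) + 25084)*(((2*(1/9992) + 12364) - 11761) - 11152) = (((-2242 + 35*√3) + 10271) + 25084)*(((1/4996 + 12364) - 11761) - 11152) = ((8029 + 35*√3) + 25084)*((61770545/4996 - 11761) - 11152) = (33113 + 35*√3)*(3012589/4996 - 11152) = (33113 + 35*√3)*(-52702803/4996) = -1745147915739/4996 - 1844598105*√3/4996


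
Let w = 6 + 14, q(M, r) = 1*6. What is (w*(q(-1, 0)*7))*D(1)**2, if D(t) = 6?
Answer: 30240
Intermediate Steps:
q(M, r) = 6
w = 20
(w*(q(-1, 0)*7))*D(1)**2 = (20*(6*7))*6**2 = (20*42)*36 = 840*36 = 30240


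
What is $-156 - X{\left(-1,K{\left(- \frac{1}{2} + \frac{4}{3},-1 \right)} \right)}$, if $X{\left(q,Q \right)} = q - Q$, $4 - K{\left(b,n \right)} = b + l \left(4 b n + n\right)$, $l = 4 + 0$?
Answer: $- \frac{269}{2} \approx -134.5$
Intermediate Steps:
$l = 4$
$K{\left(b,n \right)} = 4 - b - 4 n - 16 b n$ ($K{\left(b,n \right)} = 4 - \left(b + 4 \left(4 b n + n\right)\right) = 4 - \left(b + 4 \left(n + 4 b n\right)\right) = 4 - \left(b + \left(4 n + 16 b n\right)\right) = 4 - \left(b + 4 n + 16 b n\right) = 4 - b - 4 n - 16 b n$)
$-156 - X{\left(-1,K{\left(- \frac{1}{2} + \frac{4}{3},-1 \right)} \right)} = -156 - \left(-1 - \left(4 - \left(- \frac{1}{2} + \frac{4}{3}\right) - -4 - 16 \left(- \frac{1}{2} + \frac{4}{3}\right) \left(-1\right)\right)\right) = -156 - \left(-1 - \left(4 - \left(\left(-1\right) \frac{1}{2} + 4 \cdot \frac{1}{3}\right) + 4 - 16 \left(\left(-1\right) \frac{1}{2} + 4 \cdot \frac{1}{3}\right) \left(-1\right)\right)\right) = -156 - \left(-1 - \left(4 - \left(- \frac{1}{2} + \frac{4}{3}\right) + 4 - 16 \left(- \frac{1}{2} + \frac{4}{3}\right) \left(-1\right)\right)\right) = -156 - \left(-1 - \left(4 - \frac{5}{6} + 4 - \frac{40}{3} \left(-1\right)\right)\right) = -156 - \left(-1 - \left(4 - \frac{5}{6} + 4 + \frac{40}{3}\right)\right) = -156 - \left(-1 - \frac{41}{2}\right) = -156 - - \frac{43}{2} = -156 + \frac{43}{2} = - \frac{269}{2}$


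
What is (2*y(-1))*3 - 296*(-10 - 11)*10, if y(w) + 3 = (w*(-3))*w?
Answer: 62124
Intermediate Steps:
y(w) = -3 - 3*w² (y(w) = -3 + (w*(-3))*w = -3 + (-3*w)*w = -3 - 3*w²)
(2*y(-1))*3 - 296*(-10 - 11)*10 = (2*(-3 - 3*(-1)²))*3 - 296*(-10 - 11)*10 = (2*(-3 - 3*1))*3 - (-6216)*10 = (2*(-3 - 3))*3 - 296*(-210) = (2*(-6))*3 + 62160 = -12*3 + 62160 = -36 + 62160 = 62124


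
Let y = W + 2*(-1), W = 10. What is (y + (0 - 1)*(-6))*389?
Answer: 5446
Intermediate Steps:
y = 8 (y = 10 + 2*(-1) = 10 - 2 = 8)
(y + (0 - 1)*(-6))*389 = (8 + (0 - 1)*(-6))*389 = (8 - 1*(-6))*389 = (8 + 6)*389 = 14*389 = 5446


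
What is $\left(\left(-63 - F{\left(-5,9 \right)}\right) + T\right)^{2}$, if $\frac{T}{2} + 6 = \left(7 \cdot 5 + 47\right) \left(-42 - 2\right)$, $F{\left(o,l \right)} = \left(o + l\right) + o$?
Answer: $53144100$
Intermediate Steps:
$F{\left(o,l \right)} = l + 2 o$ ($F{\left(o,l \right)} = \left(l + o\right) + o = l + 2 o$)
$T = -7228$ ($T = -12 + 2 \left(7 \cdot 5 + 47\right) \left(-42 - 2\right) = -12 + 2 \left(35 + 47\right) \left(-44\right) = -12 + 2 \cdot 82 \left(-44\right) = -12 + 2 \left(-3608\right) = -12 - 7216 = -7228$)
$\left(\left(-63 - F{\left(-5,9 \right)}\right) + T\right)^{2} = \left(\left(-63 - \left(9 + 2 \left(-5\right)\right)\right) - 7228\right)^{2} = \left(\left(-63 - \left(9 - 10\right)\right) - 7228\right)^{2} = \left(\left(-63 - -1\right) - 7228\right)^{2} = \left(\left(-63 + 1\right) - 7228\right)^{2} = \left(-62 - 7228\right)^{2} = \left(-7290\right)^{2} = 53144100$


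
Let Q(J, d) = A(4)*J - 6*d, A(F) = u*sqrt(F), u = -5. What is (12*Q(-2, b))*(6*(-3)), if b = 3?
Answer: -432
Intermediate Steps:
A(F) = -5*sqrt(F)
Q(J, d) = -10*J - 6*d (Q(J, d) = (-5*sqrt(4))*J - 6*d = (-5*2)*J - 6*d = -10*J - 6*d)
(12*Q(-2, b))*(6*(-3)) = (12*(-10*(-2) - 6*3))*(6*(-3)) = (12*(20 - 18))*(-18) = (12*2)*(-18) = 24*(-18) = -432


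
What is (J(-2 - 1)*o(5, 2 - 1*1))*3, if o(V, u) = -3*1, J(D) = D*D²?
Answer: 243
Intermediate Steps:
J(D) = D³
o(V, u) = -3
(J(-2 - 1)*o(5, 2 - 1*1))*3 = ((-2 - 1)³*(-3))*3 = ((-3)³*(-3))*3 = -27*(-3)*3 = 81*3 = 243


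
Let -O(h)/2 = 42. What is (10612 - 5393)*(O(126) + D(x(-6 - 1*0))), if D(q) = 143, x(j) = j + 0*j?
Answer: 307921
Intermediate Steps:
x(j) = j (x(j) = j + 0 = j)
O(h) = -84 (O(h) = -2*42 = -84)
(10612 - 5393)*(O(126) + D(x(-6 - 1*0))) = (10612 - 5393)*(-84 + 143) = 5219*59 = 307921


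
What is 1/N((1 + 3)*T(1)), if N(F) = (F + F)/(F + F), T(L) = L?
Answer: 1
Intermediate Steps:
N(F) = 1 (N(F) = (2*F)/((2*F)) = (2*F)*(1/(2*F)) = 1)
1/N((1 + 3)*T(1)) = 1/1 = 1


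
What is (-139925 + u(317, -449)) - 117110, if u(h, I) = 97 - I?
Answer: -256489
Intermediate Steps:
(-139925 + u(317, -449)) - 117110 = (-139925 + (97 - 1*(-449))) - 117110 = (-139925 + (97 + 449)) - 117110 = (-139925 + 546) - 117110 = -139379 - 117110 = -256489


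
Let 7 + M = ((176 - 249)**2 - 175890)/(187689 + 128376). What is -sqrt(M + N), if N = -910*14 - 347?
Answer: -I*sqrt(1308106329204615)/316065 ≈ -114.43*I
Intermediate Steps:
N = -13087 (N = -91*140 - 347 = -12740 - 347 = -13087)
M = -2383016/316065 (M = -7 + ((176 - 249)**2 - 175890)/(187689 + 128376) = -7 + ((-73)**2 - 175890)/316065 = -7 + (5329 - 175890)*(1/316065) = -7 - 170561*1/316065 = -7 - 170561/316065 = -2383016/316065 ≈ -7.5396)
-sqrt(M + N) = -sqrt(-2383016/316065 - 13087) = -sqrt(-4138725671/316065) = -I*sqrt(1308106329204615)/316065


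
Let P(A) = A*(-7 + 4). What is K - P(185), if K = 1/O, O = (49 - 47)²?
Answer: 2221/4 ≈ 555.25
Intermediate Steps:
O = 4 (O = 2² = 4)
P(A) = -3*A (P(A) = A*(-3) = -3*A)
K = ¼ (K = 1/4 = ¼ ≈ 0.25000)
K - P(185) = ¼ - (-3)*185 = ¼ - 1*(-555) = ¼ + 555 = 2221/4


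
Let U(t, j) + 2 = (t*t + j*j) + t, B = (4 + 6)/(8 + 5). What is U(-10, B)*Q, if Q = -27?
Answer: -404244/169 ≈ -2392.0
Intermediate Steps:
B = 10/13 ≈ 0.76923
U(t, j) = -2 + t + j**2 + t**2 (U(t, j) = -2 + ((t*t + j*j) + t) = -2 + ((t**2 + j**2) + t) = -2 + ((j**2 + t**2) + t) = -2 + (t + j**2 + t**2) = -2 + t + j**2 + t**2)
U(-10, B)*Q = (-2 - 10 + (10/13)**2 + (-10)**2)*(-27) = (-2 - 10 + 100/169 + 100)*(-27) = (14972/169)*(-27) = -404244/169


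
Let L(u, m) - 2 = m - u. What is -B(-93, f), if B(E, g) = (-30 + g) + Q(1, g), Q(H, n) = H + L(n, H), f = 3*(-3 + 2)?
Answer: 26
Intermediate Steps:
L(u, m) = 2 + m - u (L(u, m) = 2 + (m - u) = 2 + m - u)
f = -3 (f = 3*(-1) = -3)
Q(H, n) = 2 - n + 2*H (Q(H, n) = H + (2 + H - n) = 2 - n + 2*H)
B(E, g) = -26 (B(E, g) = (-30 + g) + (2 - g + 2*1) = (-30 + g) + (2 - g + 2) = (-30 + g) + (4 - g) = -26)
-B(-93, f) = -1*(-26) = 26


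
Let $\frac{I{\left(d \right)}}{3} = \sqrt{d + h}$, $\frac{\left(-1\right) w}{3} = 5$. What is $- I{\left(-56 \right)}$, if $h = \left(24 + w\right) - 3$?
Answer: $- 15 i \sqrt{2} \approx - 21.213 i$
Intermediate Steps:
$w = -15$ ($w = \left(-3\right) 5 = -15$)
$h = 6$ ($h = \left(24 - 15\right) - 3 = 9 - 3 = 6$)
$I{\left(d \right)} = 3 \sqrt{6 + d}$ ($I{\left(d \right)} = 3 \sqrt{d + 6} = 3 \sqrt{6 + d}$)
$- I{\left(-56 \right)} = - 3 \sqrt{6 - 56} = - 3 \sqrt{-50} = - 3 \cdot 5 i \sqrt{2} = - 15 i \sqrt{2}$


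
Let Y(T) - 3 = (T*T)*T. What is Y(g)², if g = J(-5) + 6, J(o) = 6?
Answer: 2996361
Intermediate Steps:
g = 12 (g = 6 + 6 = 12)
Y(T) = 3 + T³ (Y(T) = 3 + (T*T)*T = 3 + T²*T = 3 + T³)
Y(g)² = (3 + 12³)² = (3 + 1728)² = 1731² = 2996361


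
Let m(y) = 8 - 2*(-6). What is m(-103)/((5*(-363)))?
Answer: -4/363 ≈ -0.011019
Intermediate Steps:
m(y) = 20 (m(y) = 8 + 12 = 20)
m(-103)/((5*(-363))) = 20/((5*(-363))) = 20/(-1815) = 20*(-1/1815) = -4/363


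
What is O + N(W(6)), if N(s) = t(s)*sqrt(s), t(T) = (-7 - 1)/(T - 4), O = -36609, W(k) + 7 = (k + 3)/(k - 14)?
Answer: -36609 + 16*I*sqrt(130)/97 ≈ -36609.0 + 1.8807*I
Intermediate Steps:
W(k) = -7 + (3 + k)/(-14 + k) (W(k) = -7 + (k + 3)/(k - 14) = -7 + (3 + k)/(-14 + k))
t(T) = -8/(-4 + T)
N(s) = -8*sqrt(s)/(-4 + s) (N(s) = (-8/(-4 + s))*sqrt(s) = -8*sqrt(s)/(-4 + s))
O + N(W(6)) = -36609 - 8*sqrt((101 - 6*6)/(-14 + 6))/(-4 + (101 - 6*6)/(-14 + 6)) = -36609 - 8*sqrt((101 - 36)/(-8))/(-4 + (101 - 36)/(-8)) = -36609 - 8*sqrt(-1/8*65)/(-4 - 1/8*65) = -36609 - 8*sqrt(-65/8)/(-4 - 65/8) = -36609 - 8*I*sqrt(130)/4/(-97/8) = -36609 - 8*I*sqrt(130)/4*(-8/97) = -36609 + 16*I*sqrt(130)/97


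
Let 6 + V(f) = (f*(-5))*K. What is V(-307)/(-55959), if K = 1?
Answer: -1529/55959 ≈ -0.027324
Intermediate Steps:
V(f) = -6 - 5*f (V(f) = -6 + (f*(-5))*1 = -6 - 5*f*1 = -6 - 5*f)
V(-307)/(-55959) = (-6 - 5*(-307))/(-55959) = (-6 + 1535)*(-1/55959) = 1529*(-1/55959) = -1529/55959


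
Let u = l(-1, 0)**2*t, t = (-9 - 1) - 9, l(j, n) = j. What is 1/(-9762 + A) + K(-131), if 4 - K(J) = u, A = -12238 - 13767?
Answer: 822640/35767 ≈ 23.000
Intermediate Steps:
t = -19 (t = -10 - 9 = -19)
u = -19 (u = (-1)**2*(-19) = 1*(-19) = -19)
A = -26005
K(J) = 23 (K(J) = 4 - 1*(-19) = 4 + 19 = 23)
1/(-9762 + A) + K(-131) = 1/(-9762 - 26005) + 23 = 1/(-35767) + 23 = -1/35767 + 23 = 822640/35767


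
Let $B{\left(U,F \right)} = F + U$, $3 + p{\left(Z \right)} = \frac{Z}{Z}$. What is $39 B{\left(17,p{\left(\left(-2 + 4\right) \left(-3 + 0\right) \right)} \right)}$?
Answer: $585$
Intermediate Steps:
$p{\left(Z \right)} = -2$ ($p{\left(Z \right)} = -3 + \frac{Z}{Z} = -3 + 1 = -2$)
$39 B{\left(17,p{\left(\left(-2 + 4\right) \left(-3 + 0\right) \right)} \right)} = 39 \left(-2 + 17\right) = 39 \cdot 15 = 585$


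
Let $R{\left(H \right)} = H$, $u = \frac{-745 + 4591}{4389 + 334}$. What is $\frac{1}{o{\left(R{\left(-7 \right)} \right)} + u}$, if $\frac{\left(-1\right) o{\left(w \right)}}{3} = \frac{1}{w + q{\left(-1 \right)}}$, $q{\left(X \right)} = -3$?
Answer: $\frac{47230}{52629} \approx 0.89741$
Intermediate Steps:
$u = \frac{3846}{4723} \approx 0.81431$
$o{\left(w \right)} = - \frac{3}{-3 + w}$ ($o{\left(w \right)} = - \frac{3}{w - 3} = - \frac{3}{-3 + w}$)
$\frac{1}{o{\left(R{\left(-7 \right)} \right)} + u} = \frac{1}{- \frac{3}{-3 - 7} + \frac{3846}{4723}} = \frac{1}{- \frac{3}{-10} + \frac{3846}{4723}} = \frac{1}{\left(-3\right) \left(- \frac{1}{10}\right) + \frac{3846}{4723}} = \frac{1}{\frac{3}{10} + \frac{3846}{4723}} = \frac{1}{\frac{52629}{47230}} = \frac{47230}{52629}$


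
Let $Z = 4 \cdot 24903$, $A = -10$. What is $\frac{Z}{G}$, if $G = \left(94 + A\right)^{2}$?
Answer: $\frac{2767}{196} \approx 14.117$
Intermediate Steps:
$G = 7056$ ($G = \left(94 - 10\right)^{2} = 84^{2} = 7056$)
$Z = 99612$
$\frac{Z}{G} = \frac{99612}{7056} = 99612 \cdot \frac{1}{7056} = \frac{2767}{196}$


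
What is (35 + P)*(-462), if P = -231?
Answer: 90552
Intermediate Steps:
(35 + P)*(-462) = (35 - 231)*(-462) = -196*(-462) = 90552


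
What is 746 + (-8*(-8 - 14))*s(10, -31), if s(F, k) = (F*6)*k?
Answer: -326614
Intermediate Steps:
s(F, k) = 6*F*k (s(F, k) = (6*F)*k = 6*F*k)
746 + (-8*(-8 - 14))*s(10, -31) = 746 + (-8*(-8 - 14))*(6*10*(-31)) = 746 - 8*(-22)*(-1860) = 746 + 176*(-1860) = 746 - 327360 = -326614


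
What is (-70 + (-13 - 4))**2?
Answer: 7569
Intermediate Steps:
(-70 + (-13 - 4))**2 = (-70 - 17)**2 = (-87)**2 = 7569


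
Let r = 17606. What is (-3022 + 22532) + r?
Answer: 37116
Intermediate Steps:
(-3022 + 22532) + r = (-3022 + 22532) + 17606 = 19510 + 17606 = 37116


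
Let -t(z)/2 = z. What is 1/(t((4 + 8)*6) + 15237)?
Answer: 1/15093 ≈ 6.6256e-5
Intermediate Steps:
t(z) = -2*z
1/(t((4 + 8)*6) + 15237) = 1/(-2*(4 + 8)*6 + 15237) = 1/(-24*6 + 15237) = 1/(-2*72 + 15237) = 1/(-144 + 15237) = 1/15093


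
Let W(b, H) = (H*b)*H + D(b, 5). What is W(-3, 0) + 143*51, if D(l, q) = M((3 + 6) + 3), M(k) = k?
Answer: 7305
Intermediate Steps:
D(l, q) = 12 (D(l, q) = (3 + 6) + 3 = 9 + 3 = 12)
W(b, H) = 12 + b*H² (W(b, H) = (H*b)*H + 12 = b*H² + 12 = 12 + b*H²)
W(-3, 0) + 143*51 = (12 - 3*0²) + 143*51 = (12 - 3*0) + 7293 = (12 + 0) + 7293 = 12 + 7293 = 7305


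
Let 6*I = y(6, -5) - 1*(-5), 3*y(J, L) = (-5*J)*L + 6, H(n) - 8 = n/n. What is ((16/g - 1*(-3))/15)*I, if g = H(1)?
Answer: 817/270 ≈ 3.0259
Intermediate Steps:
H(n) = 9 (H(n) = 8 + n/n = 8 + 1 = 9)
g = 9
y(J, L) = 2 - 5*J*L/3 (y(J, L) = ((-5*J)*L + 6)/3 = (-5*J*L + 6)/3 = (6 - 5*J*L)/3 = 2 - 5*J*L/3)
I = 19/2 (I = ((2 - 5/3*6*(-5)) - 1*(-5))/6 = ((2 + 50) + 5)/6 = (52 + 5)/6 = (1/6)*57 = 19/2 ≈ 9.5000)
((16/g - 1*(-3))/15)*I = ((16/9 - 1*(-3))/15)*(19/2) = ((16*(1/9) + 3)/15)*(19/2) = ((16/9 + 3)/15)*(19/2) = ((1/15)*(43/9))*(19/2) = (43/135)*(19/2) = 817/270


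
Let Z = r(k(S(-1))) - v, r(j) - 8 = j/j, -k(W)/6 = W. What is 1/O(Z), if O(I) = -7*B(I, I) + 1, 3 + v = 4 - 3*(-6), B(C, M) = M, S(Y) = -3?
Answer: 1/71 ≈ 0.014085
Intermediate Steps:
k(W) = -6*W
r(j) = 9 (r(j) = 8 + j/j = 8 + 1 = 9)
v = 19 (v = -3 + (4 - 3*(-6)) = -3 + (4 + 18) = -3 + 22 = 19)
Z = -10 (Z = 9 - 1*19 = 9 - 19 = -10)
O(I) = 1 - 7*I (O(I) = -7*I + 1 = 1 - 7*I)
1/O(Z) = 1/(1 - 7*(-10)) = 1/(1 + 70) = 1/71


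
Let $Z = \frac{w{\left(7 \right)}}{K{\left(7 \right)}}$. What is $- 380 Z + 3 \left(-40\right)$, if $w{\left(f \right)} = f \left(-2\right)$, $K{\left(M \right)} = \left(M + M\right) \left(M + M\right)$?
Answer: $- \frac{650}{7} \approx -92.857$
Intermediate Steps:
$K{\left(M \right)} = 4 M^{2}$ ($K{\left(M \right)} = 2 M 2 M = 4 M^{2}$)
$w{\left(f \right)} = - 2 f$
$Z = - \frac{1}{14}$ ($Z = \frac{\left(-2\right) 7}{4 \cdot 7^{2}} = - \frac{14}{4 \cdot 49} = - \frac{14}{196} = \left(-14\right) \frac{1}{196} = - \frac{1}{14} \approx -0.071429$)
$- 380 Z + 3 \left(-40\right) = \left(-380\right) \left(- \frac{1}{14}\right) + 3 \left(-40\right) = \frac{190}{7} - 120 = - \frac{650}{7}$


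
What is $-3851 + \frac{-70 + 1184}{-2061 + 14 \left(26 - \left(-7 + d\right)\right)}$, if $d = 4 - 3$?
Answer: $- \frac{6212777}{1613} \approx -3851.7$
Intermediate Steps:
$d = 1$
$-3851 + \frac{-70 + 1184}{-2061 + 14 \left(26 - \left(-7 + d\right)\right)} = -3851 + \frac{-70 + 1184}{-2061 + 14 \left(26 + \left(7 - 1\right)\right)} = -3851 + \frac{1114}{-2061 + 14 \left(26 + \left(7 - 1\right)\right)} = -3851 + \frac{1114}{-2061 + 14 \left(26 + 6\right)} = -3851 + \frac{1114}{-2061 + 14 \cdot 32} = -3851 + \frac{1114}{-2061 + 448} = -3851 + \frac{1114}{-1613} = -3851 + 1114 \left(- \frac{1}{1613}\right) = -3851 - \frac{1114}{1613} = - \frac{6212777}{1613}$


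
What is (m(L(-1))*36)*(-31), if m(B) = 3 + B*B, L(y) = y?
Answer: -4464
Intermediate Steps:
m(B) = 3 + B²
(m(L(-1))*36)*(-31) = ((3 + (-1)²)*36)*(-31) = ((3 + 1)*36)*(-31) = (4*36)*(-31) = 144*(-31) = -4464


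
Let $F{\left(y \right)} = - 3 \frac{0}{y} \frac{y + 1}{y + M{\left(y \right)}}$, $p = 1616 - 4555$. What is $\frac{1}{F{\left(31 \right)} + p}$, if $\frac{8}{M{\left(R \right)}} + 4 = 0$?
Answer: $- \frac{1}{2939} \approx -0.00034025$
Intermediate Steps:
$M{\left(R \right)} = -2$ ($M{\left(R \right)} = \frac{8}{-4 + 0} = \frac{8}{-4} = 8 \left(- \frac{1}{4}\right) = -2$)
$p = -2939$
$F{\left(y \right)} = 0$ ($F{\left(y \right)} = - 3 \frac{0}{y} \frac{y + 1}{y - 2} = \left(-3\right) 0 \frac{1 + y}{-2 + y} = 0 \frac{1 + y}{-2 + y} = 0$)
$\frac{1}{F{\left(31 \right)} + p} = \frac{1}{0 - 2939} = \frac{1}{-2939} = - \frac{1}{2939}$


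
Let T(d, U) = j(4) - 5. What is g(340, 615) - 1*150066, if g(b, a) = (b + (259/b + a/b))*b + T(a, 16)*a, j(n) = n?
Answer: -34207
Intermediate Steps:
T(d, U) = -1 (T(d, U) = 4 - 5 = -1)
g(b, a) = -a + b*(b + 259/b + a/b) (g(b, a) = (b + (259/b + a/b))*b - a = (b + 259/b + a/b)*b - a = b*(b + 259/b + a/b) - a = -a + b*(b + 259/b + a/b))
g(340, 615) - 1*150066 = (259 + 340**2) - 1*150066 = (259 + 115600) - 150066 = 115859 - 150066 = -34207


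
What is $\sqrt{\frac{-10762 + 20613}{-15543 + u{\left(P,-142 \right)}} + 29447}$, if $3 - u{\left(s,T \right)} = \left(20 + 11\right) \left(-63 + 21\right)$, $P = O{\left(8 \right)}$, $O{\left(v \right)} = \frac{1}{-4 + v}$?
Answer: $\frac{\sqrt{663263838370}}{4746} \approx 171.6$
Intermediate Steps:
$P = \frac{1}{4}$ ($P = \frac{1}{-4 + 8} = \frac{1}{4} \approx 0.25$)
$u{\left(s,T \right)} = 1305$ ($u{\left(s,T \right)} = 3 - \left(20 + 11\right) \left(-63 + 21\right) = 3 - 31 \left(-42\right) = 3 - -1302 = 3 + 1302 = 1305$)
$\sqrt{\frac{-10762 + 20613}{-15543 + u{\left(P,-142 \right)}} + 29447} = \sqrt{\frac{-10762 + 20613}{-15543 + 1305} + 29447} = \sqrt{\frac{9851}{-14238} + 29447} = \sqrt{9851 \left(- \frac{1}{14238}\right) + 29447} = \sqrt{- \frac{9851}{14238} + 29447} = \sqrt{\frac{419256535}{14238}} = \frac{\sqrt{663263838370}}{4746}$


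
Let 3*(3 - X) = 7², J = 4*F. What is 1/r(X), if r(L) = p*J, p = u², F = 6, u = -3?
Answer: 1/216 ≈ 0.0046296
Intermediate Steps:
J = 24 (J = 4*6 = 24)
p = 9 (p = (-3)² = 9)
X = -40/3 (X = 3 - ⅓*7² = 3 - ⅓*49 = 3 - 49/3 = -40/3 ≈ -13.333)
r(L) = 216 (r(L) = 9*24 = 216)
1/r(X) = 1/216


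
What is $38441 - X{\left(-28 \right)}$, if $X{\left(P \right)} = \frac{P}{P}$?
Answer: $38440$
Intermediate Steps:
$X{\left(P \right)} = 1$
$38441 - X{\left(-28 \right)} = 38441 - 1 = 38440$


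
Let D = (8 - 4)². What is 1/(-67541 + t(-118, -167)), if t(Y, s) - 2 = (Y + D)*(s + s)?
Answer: -1/33471 ≈ -2.9877e-5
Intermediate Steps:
D = 16 (D = 4² = 16)
t(Y, s) = 2 + 2*s*(16 + Y) (t(Y, s) = 2 + (Y + 16)*(s + s) = 2 + (16 + Y)*(2*s) = 2 + 2*s*(16 + Y))
1/(-67541 + t(-118, -167)) = 1/(-67541 + (2 + 32*(-167) + 2*(-118)*(-167))) = 1/(-67541 + (2 - 5344 + 39412)) = 1/(-67541 + 34070) = 1/(-33471) = -1/33471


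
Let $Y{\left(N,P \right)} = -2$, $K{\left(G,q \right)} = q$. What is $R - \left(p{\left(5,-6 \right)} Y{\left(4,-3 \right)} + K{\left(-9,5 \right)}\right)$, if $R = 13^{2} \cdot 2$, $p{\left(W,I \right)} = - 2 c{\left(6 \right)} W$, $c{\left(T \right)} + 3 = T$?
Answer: $273$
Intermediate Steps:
$c{\left(T \right)} = -3 + T$
$p{\left(W,I \right)} = - 6 W$ ($p{\left(W,I \right)} = - 2 \left(-3 + 6\right) W = \left(-2\right) 3 W = - 6 W$)
$R = 338$ ($R = 169 \cdot 2 = 338$)
$R - \left(p{\left(5,-6 \right)} Y{\left(4,-3 \right)} + K{\left(-9,5 \right)}\right) = 338 - \left(\left(-6\right) 5 \left(-2\right) + 5\right) = 338 - \left(\left(-30\right) \left(-2\right) + 5\right) = 338 - \left(60 + 5\right) = 338 - 65 = 273$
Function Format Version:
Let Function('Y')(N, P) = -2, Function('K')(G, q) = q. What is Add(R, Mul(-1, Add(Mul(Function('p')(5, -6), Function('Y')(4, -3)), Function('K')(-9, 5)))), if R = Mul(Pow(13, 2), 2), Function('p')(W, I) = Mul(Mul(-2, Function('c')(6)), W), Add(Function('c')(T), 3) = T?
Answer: 273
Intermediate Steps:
Function('c')(T) = Add(-3, T)
Function('p')(W, I) = Mul(-6, W) (Function('p')(W, I) = Mul(Mul(-2, Add(-3, 6)), W) = Mul(Mul(-2, 3), W) = Mul(-6, W))
R = 338 (R = Mul(169, 2) = 338)
Add(R, Mul(-1, Add(Mul(Function('p')(5, -6), Function('Y')(4, -3)), Function('K')(-9, 5)))) = Add(338, Mul(-1, Add(Mul(Mul(-6, 5), -2), 5))) = Add(338, Mul(-1, Add(Mul(-30, -2), 5))) = Add(338, Mul(-1, Add(60, 5))) = Add(338, Mul(-1, 65)) = Add(338, -65) = 273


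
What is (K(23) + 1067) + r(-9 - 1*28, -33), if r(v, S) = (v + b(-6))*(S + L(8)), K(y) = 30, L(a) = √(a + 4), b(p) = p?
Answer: 2516 - 86*√3 ≈ 2367.0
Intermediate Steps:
L(a) = √(4 + a)
r(v, S) = (-6 + v)*(S + 2*√3) (r(v, S) = (v - 6)*(S + √(4 + 8)) = (-6 + v)*(S + √12) = (-6 + v)*(S + 2*√3))
(K(23) + 1067) + r(-9 - 1*28, -33) = (30 + 1067) + (-12*√3 - 6*(-33) - 33*(-9 - 1*28) + 2*(-9 - 1*28)*√3) = 1097 + (-12*√3 + 198 - 33*(-9 - 28) + 2*(-9 - 28)*√3) = 1097 + (-12*√3 + 198 - 33*(-37) + 2*(-37)*√3) = 1097 + (-12*√3 + 198 + 1221 - 74*√3) = 1097 + (1419 - 86*√3) = 2516 - 86*√3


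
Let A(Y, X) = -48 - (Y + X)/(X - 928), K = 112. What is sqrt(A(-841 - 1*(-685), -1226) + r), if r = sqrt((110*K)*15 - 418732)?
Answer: sqrt(-56420799 + 2319858*I*sqrt(58483))/1077 ≈ 14.79 + 16.352*I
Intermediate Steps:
A(Y, X) = -48 - (X + Y)/(-928 + X)
r = 2*I*sqrt(58483) (r = sqrt((110*112)*15 - 418732) = sqrt(12320*15 - 418732) = sqrt(184800 - 418732) = sqrt(-233932) = 2*I*sqrt(58483) ≈ 483.67*I)
sqrt(A(-841 - 1*(-685), -1226) + r) = sqrt((44544 - (-841 - 1*(-685)) - 49*(-1226))/(-928 - 1226) + 2*I*sqrt(58483)) = sqrt((44544 - (-841 + 685) + 60074)/(-2154) + 2*I*sqrt(58483)) = sqrt(-(44544 - 1*(-156) + 60074)/2154 + 2*I*sqrt(58483)) = sqrt(-(44544 + 156 + 60074)/2154 + 2*I*sqrt(58483)) = sqrt(-1/2154*104774 + 2*I*sqrt(58483)) = sqrt(-52387/1077 + 2*I*sqrt(58483))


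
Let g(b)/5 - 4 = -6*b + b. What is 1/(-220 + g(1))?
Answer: -1/225 ≈ -0.0044444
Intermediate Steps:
g(b) = 20 - 25*b (g(b) = 20 + 5*(-6*b + b) = 20 + 5*(-5*b) = 20 - 25*b)
1/(-220 + g(1)) = 1/(-220 + (20 - 25*1)) = 1/(-220 + (20 - 25)) = 1/(-220 - 5) = 1/(-225) = -1/225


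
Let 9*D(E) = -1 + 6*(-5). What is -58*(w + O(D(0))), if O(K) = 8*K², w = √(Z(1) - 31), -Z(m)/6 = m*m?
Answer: -445904/81 - 58*I*√37 ≈ -5505.0 - 352.8*I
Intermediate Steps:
Z(m) = -6*m² (Z(m) = -6*m*m = -6*m²)
w = I*√37 (w = √(-6*1² - 31) = √(-6*1 - 31) = √(-6 - 31) = √(-37) = I*√37 ≈ 6.0828*I)
D(E) = -31/9 (D(E) = (-1 + 6*(-5))/9 = (-1 - 30)/9 = (⅑)*(-31) = -31/9)
-58*(w + O(D(0))) = -58*(I*√37 + 8*(-31/9)²) = -58*(I*√37 + 8*(961/81)) = -58*(I*√37 + 7688/81) = -58*(7688/81 + I*√37) = -445904/81 - 58*I*√37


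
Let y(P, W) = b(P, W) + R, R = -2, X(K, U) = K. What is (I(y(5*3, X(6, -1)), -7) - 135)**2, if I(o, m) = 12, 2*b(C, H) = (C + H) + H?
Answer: 15129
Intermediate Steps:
b(C, H) = H + C/2 (b(C, H) = ((C + H) + H)/2 = (C + 2*H)/2 = H + C/2)
y(P, W) = -2 + W + P/2 (y(P, W) = (W + P/2) - 2 = -2 + W + P/2)
(I(y(5*3, X(6, -1)), -7) - 135)**2 = (12 - 135)**2 = (-123)**2 = 15129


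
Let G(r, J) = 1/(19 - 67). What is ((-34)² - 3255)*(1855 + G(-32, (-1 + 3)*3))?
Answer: -186892861/48 ≈ -3.8936e+6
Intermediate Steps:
G(r, J) = -1/48 (G(r, J) = 1/(-48) = -1/48)
((-34)² - 3255)*(1855 + G(-32, (-1 + 3)*3)) = ((-34)² - 3255)*(1855 - 1/48) = (1156 - 3255)*(89039/48) = -2099*89039/48 = -186892861/48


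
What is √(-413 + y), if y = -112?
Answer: 5*I*√21 ≈ 22.913*I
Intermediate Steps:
√(-413 + y) = √(-413 - 112) = √(-525) = 5*I*√21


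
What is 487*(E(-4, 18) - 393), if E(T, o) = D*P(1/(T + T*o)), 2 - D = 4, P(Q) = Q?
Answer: -7272371/38 ≈ -1.9138e+5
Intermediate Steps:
D = -2 (D = 2 - 1*4 = 2 - 4 = -2)
E(T, o) = -2/(T + T*o)
487*(E(-4, 18) - 393) = 487*(-2/(-4*(1 + 18)) - 393) = 487*(-2*(-1/4)/19 - 393) = 487*(-2*(-1/4)*1/19 - 393) = 487*(1/38 - 393) = 487*(-14933/38) = -7272371/38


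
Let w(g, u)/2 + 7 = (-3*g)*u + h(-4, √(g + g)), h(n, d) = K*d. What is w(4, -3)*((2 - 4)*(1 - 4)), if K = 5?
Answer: 348 + 120*√2 ≈ 517.71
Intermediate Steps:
h(n, d) = 5*d
w(g, u) = -14 - 6*g*u + 10*√2*√g (w(g, u) = -14 + 2*((-3*g)*u + 5*√(g + g)) = -14 + 2*(-3*g*u + 5*√(2*g)) = -14 + 2*(-3*g*u + 5*(√2*√g)) = -14 + 2*(-3*g*u + 5*√2*√g) = -14 + (-6*g*u + 10*√2*√g) = -14 - 6*g*u + 10*√2*√g)
w(4, -3)*((2 - 4)*(1 - 4)) = (-14 - 6*4*(-3) + 10*√2*√4)*((2 - 4)*(1 - 4)) = (-14 + 72 + 10*√2*2)*(-2*(-3)) = (-14 + 72 + 20*√2)*6 = (58 + 20*√2)*6 = 348 + 120*√2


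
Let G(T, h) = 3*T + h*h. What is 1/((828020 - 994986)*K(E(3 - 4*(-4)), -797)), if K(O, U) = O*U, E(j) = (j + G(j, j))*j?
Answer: 1/1104896002306 ≈ 9.0506e-13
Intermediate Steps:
G(T, h) = h**2 + 3*T (G(T, h) = 3*T + h**2 = h**2 + 3*T)
E(j) = j*(j**2 + 4*j) (E(j) = (j + (j**2 + 3*j))*j = (j**2 + 4*j)*j = j*(j**2 + 4*j))
1/((828020 - 994986)*K(E(3 - 4*(-4)), -797)) = 1/((828020 - 994986)*((((3 - 4*(-4))**2*(4 + (3 - 4*(-4))))*(-797)))) = 1/((-166966)*((((3 + 16)**2*(4 + (3 + 16)))*(-797)))) = -(-1/(287717*(4 + 19)))/166966 = -1/(166966*((361*23)*(-797))) = -1/(166966*(8303*(-797))) = -1/166966/(-6617491) = -1/166966*(-1/6617491) = 1/1104896002306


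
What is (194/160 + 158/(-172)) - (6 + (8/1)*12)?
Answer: -349869/3440 ≈ -101.71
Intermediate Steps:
(194/160 + 158/(-172)) - (6 + (8/1)*12) = (194*(1/160) + 158*(-1/172)) - (6 + (8*1)*12) = (97/80 - 79/86) - (6 + 8*12) = 1011/3440 - (6 + 96) = 1011/3440 - 1*102 = 1011/3440 - 102 = -349869/3440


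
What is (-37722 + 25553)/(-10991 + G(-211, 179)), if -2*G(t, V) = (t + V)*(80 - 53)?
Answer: 12169/10559 ≈ 1.1525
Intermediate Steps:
G(t, V) = -27*V/2 - 27*t/2 (G(t, V) = -(t + V)*(80 - 53)/2 = -(V + t)*27/2 = -(27*V + 27*t)/2 = -27*V/2 - 27*t/2)
(-37722 + 25553)/(-10991 + G(-211, 179)) = (-37722 + 25553)/(-10991 + (-27/2*179 - 27/2*(-211))) = -12169/(-10991 + (-4833/2 + 5697/2)) = -12169/(-10991 + 432) = -12169/(-10559) = -12169*(-1/10559) = 12169/10559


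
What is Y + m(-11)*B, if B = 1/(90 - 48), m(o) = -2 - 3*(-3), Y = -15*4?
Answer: -359/6 ≈ -59.833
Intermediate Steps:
Y = -60
m(o) = 7 (m(o) = -2 + 9 = 7)
B = 1/42 ≈ 0.023810
Y + m(-11)*B = -60 + 7*(1/42) = -60 + ⅙ = -359/6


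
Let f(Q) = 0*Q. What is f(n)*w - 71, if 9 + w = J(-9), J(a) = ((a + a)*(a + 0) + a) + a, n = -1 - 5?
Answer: -71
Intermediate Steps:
n = -6
J(a) = 2*a + 2*a² (J(a) = ((2*a)*a + a) + a = (2*a² + a) + a = (a + 2*a²) + a = 2*a + 2*a²)
w = 135 (w = -9 + 2*(-9)*(1 - 9) = -9 + 2*(-9)*(-8) = -9 + 144 = 135)
f(Q) = 0
f(n)*w - 71 = 0*135 - 71 = 0 - 71 = -71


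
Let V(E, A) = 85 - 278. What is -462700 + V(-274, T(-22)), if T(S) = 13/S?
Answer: -462893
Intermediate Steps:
V(E, A) = -193
-462700 + V(-274, T(-22)) = -462700 - 193 = -462893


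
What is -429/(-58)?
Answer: 429/58 ≈ 7.3966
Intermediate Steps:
-429/(-58) = -429*(-1/58) = 429/58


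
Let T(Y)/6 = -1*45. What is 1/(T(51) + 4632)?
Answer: 1/4362 ≈ 0.00022925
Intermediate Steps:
T(Y) = -270 (T(Y) = 6*(-1*45) = 6*(-45) = -270)
1/(T(51) + 4632) = 1/(-270 + 4632) = 1/4362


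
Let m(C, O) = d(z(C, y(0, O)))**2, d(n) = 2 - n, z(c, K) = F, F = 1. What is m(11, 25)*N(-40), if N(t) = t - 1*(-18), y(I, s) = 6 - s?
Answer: -22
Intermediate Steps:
z(c, K) = 1
m(C, O) = 1 (m(C, O) = (2 - 1*1)**2 = (2 - 1)**2 = 1**2 = 1)
N(t) = 18 + t (N(t) = t + 18 = 18 + t)
m(11, 25)*N(-40) = 1*(18 - 40) = 1*(-22) = -22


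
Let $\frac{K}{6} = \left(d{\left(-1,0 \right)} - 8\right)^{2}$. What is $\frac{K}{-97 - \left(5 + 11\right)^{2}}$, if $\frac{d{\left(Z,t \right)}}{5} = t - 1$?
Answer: $- \frac{1014}{353} \approx -2.8725$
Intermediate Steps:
$d{\left(Z,t \right)} = -5 + 5 t$ ($d{\left(Z,t \right)} = 5 \left(t - 1\right) = 5 \left(-1 + t\right) = -5 + 5 t$)
$K = 1014$ ($K = 6 \left(\left(-5 + 5 \cdot 0\right) - 8\right)^{2} = 6 \left(\left(-5 + 0\right) - 8\right)^{2} = 6 \left(-5 - 8\right)^{2} = 6 \left(-13\right)^{2} = 6 \cdot 169 = 1014$)
$\frac{K}{-97 - \left(5 + 11\right)^{2}} = \frac{1014}{-97 - \left(5 + 11\right)^{2}} = \frac{1014}{-97 - 16^{2}} = \frac{1014}{-97 - 256} = \frac{1014}{-353} = 1014 \left(- \frac{1}{353}\right) = - \frac{1014}{353}$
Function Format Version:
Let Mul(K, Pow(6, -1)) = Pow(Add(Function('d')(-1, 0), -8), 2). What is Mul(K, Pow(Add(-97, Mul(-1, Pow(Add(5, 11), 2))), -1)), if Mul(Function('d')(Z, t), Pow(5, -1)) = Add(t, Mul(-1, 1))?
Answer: Rational(-1014, 353) ≈ -2.8725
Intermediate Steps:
Function('d')(Z, t) = Add(-5, Mul(5, t)) (Function('d')(Z, t) = Mul(5, Add(t, Mul(-1, 1))) = Mul(5, Add(t, -1)) = Mul(5, Add(-1, t)) = Add(-5, Mul(5, t)))
K = 1014 (K = Mul(6, Pow(Add(Add(-5, Mul(5, 0)), -8), 2)) = Mul(6, Pow(Add(Add(-5, 0), -8), 2)) = Mul(6, Pow(Add(-5, -8), 2)) = Mul(6, Pow(-13, 2)) = Mul(6, 169) = 1014)
Mul(K, Pow(Add(-97, Mul(-1, Pow(Add(5, 11), 2))), -1)) = Mul(1014, Pow(Add(-97, Mul(-1, Pow(Add(5, 11), 2))), -1)) = Mul(1014, Pow(Add(-97, Mul(-1, Pow(16, 2))), -1)) = Mul(1014, Pow(Add(-97, Mul(-1, 256)), -1)) = Mul(1014, Pow(Add(-97, -256), -1)) = Mul(1014, Pow(-353, -1)) = Mul(1014, Rational(-1, 353)) = Rational(-1014, 353)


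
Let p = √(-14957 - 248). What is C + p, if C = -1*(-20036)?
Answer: 20036 + I*√15205 ≈ 20036.0 + 123.31*I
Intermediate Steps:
C = 20036
p = I*√15205 (p = √(-15205) = I*√15205 ≈ 123.31*I)
C + p = 20036 + I*√15205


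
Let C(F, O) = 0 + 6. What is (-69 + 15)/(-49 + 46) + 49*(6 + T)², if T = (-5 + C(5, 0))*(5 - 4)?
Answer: 2419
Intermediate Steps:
C(F, O) = 6
T = 1 (T = (-5 + 6)*(5 - 4) = 1*1 = 1)
(-69 + 15)/(-49 + 46) + 49*(6 + T)² = (-69 + 15)/(-49 + 46) + 49*(6 + 1)² = -54/(-3) + 49*7² = -54*(-⅓) + 49*49 = 18 + 2401 = 2419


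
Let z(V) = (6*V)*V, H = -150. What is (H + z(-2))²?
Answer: 15876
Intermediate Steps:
z(V) = 6*V²
(H + z(-2))² = (-150 + 6*(-2)²)² = (-150 + 6*4)² = (-150 + 24)² = (-126)² = 15876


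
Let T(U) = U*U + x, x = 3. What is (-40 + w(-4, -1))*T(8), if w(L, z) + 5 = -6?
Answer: -3417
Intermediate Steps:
w(L, z) = -11 (w(L, z) = -5 - 6 = -11)
T(U) = 3 + U² (T(U) = U*U + 3 = U² + 3 = 3 + U²)
(-40 + w(-4, -1))*T(8) = (-40 - 11)*(3 + 8²) = -51*(3 + 64) = -51*67 = -3417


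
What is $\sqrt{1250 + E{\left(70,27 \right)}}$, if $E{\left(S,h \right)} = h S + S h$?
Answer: $\sqrt{5030} \approx 70.922$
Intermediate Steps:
$E{\left(S,h \right)} = 2 S h$ ($E{\left(S,h \right)} = S h + S h = 2 S h$)
$\sqrt{1250 + E{\left(70,27 \right)}} = \sqrt{1250 + 2 \cdot 70 \cdot 27} = \sqrt{1250 + 3780} = \sqrt{5030}$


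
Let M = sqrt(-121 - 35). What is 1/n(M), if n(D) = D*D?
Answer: -1/156 ≈ -0.0064103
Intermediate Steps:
M = 2*I*sqrt(39) (M = sqrt(-156) = 2*I*sqrt(39) ≈ 12.49*I)
n(D) = D**2
1/n(M) = 1/((2*I*sqrt(39))**2) = 1/(-156) = -1/156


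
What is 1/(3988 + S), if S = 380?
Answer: 1/4368 ≈ 0.00022894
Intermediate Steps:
1/(3988 + S) = 1/(3988 + 380) = 1/4368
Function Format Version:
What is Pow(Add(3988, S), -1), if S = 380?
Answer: Rational(1, 4368) ≈ 0.00022894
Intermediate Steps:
Pow(Add(3988, S), -1) = Pow(Add(3988, 380), -1) = Pow(4368, -1) = Rational(1, 4368)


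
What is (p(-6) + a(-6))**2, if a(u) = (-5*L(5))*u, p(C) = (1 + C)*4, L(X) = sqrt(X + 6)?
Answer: 10300 - 1200*sqrt(11) ≈ 6320.0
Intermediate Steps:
L(X) = sqrt(6 + X)
p(C) = 4 + 4*C
a(u) = -5*u*sqrt(11) (a(u) = (-5*sqrt(6 + 5))*u = (-5*sqrt(11))*u = -5*u*sqrt(11))
(p(-6) + a(-6))**2 = ((4 + 4*(-6)) - 5*(-6)*sqrt(11))**2 = ((4 - 24) + 30*sqrt(11))**2 = (-20 + 30*sqrt(11))**2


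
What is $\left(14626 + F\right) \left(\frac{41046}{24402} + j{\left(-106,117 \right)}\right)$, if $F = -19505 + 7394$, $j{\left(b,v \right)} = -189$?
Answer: $- \frac{1915982330}{4067} \approx -4.711 \cdot 10^{5}$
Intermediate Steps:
$F = -12111$
$\left(14626 + F\right) \left(\frac{41046}{24402} + j{\left(-106,117 \right)}\right) = \left(14626 - 12111\right) \left(\frac{41046}{24402} - 189\right) = 2515 \left(41046 \cdot \frac{1}{24402} - 189\right) = 2515 \left(\frac{6841}{4067} - 189\right) = 2515 \left(- \frac{761822}{4067}\right) = - \frac{1915982330}{4067}$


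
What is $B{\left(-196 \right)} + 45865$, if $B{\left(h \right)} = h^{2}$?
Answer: $84281$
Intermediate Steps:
$B{\left(-196 \right)} + 45865 = \left(-196\right)^{2} + 45865 = 38416 + 45865 = 84281$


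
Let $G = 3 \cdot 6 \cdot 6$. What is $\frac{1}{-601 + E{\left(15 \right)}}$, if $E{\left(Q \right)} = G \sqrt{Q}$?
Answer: $- \frac{601}{186241} - \frac{108 \sqrt{15}}{186241} \approx -0.0054729$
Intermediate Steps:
$G = 108$ ($G = 18 \cdot 6 = 108$)
$E{\left(Q \right)} = 108 \sqrt{Q}$
$\frac{1}{-601 + E{\left(15 \right)}} = \frac{1}{-601 + 108 \sqrt{15}}$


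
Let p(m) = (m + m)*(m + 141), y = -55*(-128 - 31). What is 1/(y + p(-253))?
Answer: 1/65417 ≈ 1.5287e-5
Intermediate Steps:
y = 8745 (y = -55*(-159) = 8745)
p(m) = 2*m*(141 + m) (p(m) = (2*m)*(141 + m) = 2*m*(141 + m))
1/(y + p(-253)) = 1/(8745 + 2*(-253)*(141 - 253)) = 1/(8745 + 2*(-253)*(-112)) = 1/(8745 + 56672) = 1/65417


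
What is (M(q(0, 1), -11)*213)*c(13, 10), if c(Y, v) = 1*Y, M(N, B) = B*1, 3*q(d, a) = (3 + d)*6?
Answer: -30459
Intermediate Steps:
q(d, a) = 6 + 2*d (q(d, a) = ((3 + d)*6)/3 = (18 + 6*d)/3 = 6 + 2*d)
M(N, B) = B
c(Y, v) = Y
(M(q(0, 1), -11)*213)*c(13, 10) = -11*213*13 = -2343*13 = -30459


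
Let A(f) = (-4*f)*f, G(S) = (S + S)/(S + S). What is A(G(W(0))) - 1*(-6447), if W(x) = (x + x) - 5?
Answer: 6443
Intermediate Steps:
W(x) = -5 + 2*x (W(x) = 2*x - 5 = -5 + 2*x)
G(S) = 1 (G(S) = (2*S)/((2*S)) = (2*S)*(1/(2*S)) = 1)
A(f) = -4*f**2
A(G(W(0))) - 1*(-6447) = -4*1**2 - 1*(-6447) = -4*1 + 6447 = -4 + 6447 = 6443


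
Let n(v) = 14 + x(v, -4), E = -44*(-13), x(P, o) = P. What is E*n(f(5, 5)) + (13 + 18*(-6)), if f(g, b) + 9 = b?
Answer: 5625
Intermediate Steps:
f(g, b) = -9 + b
E = 572
n(v) = 14 + v
E*n(f(5, 5)) + (13 + 18*(-6)) = 572*(14 + (-9 + 5)) + (13 + 18*(-6)) = 572*(14 - 4) + (13 - 108) = 572*10 - 95 = 5720 - 95 = 5625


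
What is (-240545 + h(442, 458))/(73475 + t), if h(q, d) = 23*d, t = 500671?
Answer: -230011/574146 ≈ -0.40061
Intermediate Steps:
(-240545 + h(442, 458))/(73475 + t) = (-240545 + 23*458)/(73475 + 500671) = (-240545 + 10534)/574146 = -230011*1/574146 = -230011/574146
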